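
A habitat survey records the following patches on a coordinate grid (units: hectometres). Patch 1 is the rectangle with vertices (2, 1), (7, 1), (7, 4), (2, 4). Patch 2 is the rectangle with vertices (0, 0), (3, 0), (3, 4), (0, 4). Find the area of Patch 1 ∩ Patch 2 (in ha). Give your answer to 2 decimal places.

|Patch 1∩Patch 2|: x∈[2,3], y∈[1,4] → 1·3 = 3.

3.00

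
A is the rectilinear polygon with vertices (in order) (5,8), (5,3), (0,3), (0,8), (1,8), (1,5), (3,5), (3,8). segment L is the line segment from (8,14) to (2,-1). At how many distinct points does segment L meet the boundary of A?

2

The segment meets the boundary at (3.6,3), (5,6.5).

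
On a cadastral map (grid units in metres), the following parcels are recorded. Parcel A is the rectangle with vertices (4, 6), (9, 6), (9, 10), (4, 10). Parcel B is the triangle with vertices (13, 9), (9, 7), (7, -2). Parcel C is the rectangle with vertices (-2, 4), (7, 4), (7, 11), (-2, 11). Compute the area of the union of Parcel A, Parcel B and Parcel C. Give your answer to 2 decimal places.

By inclusion–exclusion:
Individual areas: |Parcel A| = 20, |Parcel B| = 16, |Parcel C| = 63.
|Parcel A∩Parcel B| = 0.1111.
|Parcel A∩Parcel C|: x∈[4,7], y∈[6,10] → 3·4 = 12.
|Parcel B∩Parcel C| = 0.
|Parcel A∩Parcel B∩Parcel C| = 0.
|Parcel A ∪ Parcel B ∪ Parcel C| = 99 − 12.1111 + 0 = 86.89.

86.89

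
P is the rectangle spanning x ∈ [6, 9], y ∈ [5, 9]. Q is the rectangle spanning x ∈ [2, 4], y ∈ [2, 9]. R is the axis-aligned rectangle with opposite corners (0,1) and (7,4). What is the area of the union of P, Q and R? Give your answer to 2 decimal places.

By inclusion–exclusion:
Individual areas: |P| = 12, |Q| = 14, |R| = 21.
|P∩Q| = 0 (no overlap).
|P∩R| = 0 (no overlap).
|Q∩R|: x∈[2,4], y∈[2,4] → 2·2 = 4.
|P∩Q∩R| = 0.
|P ∪ Q ∪ R| = 47 − 4 + 0 = 43.00.

43.00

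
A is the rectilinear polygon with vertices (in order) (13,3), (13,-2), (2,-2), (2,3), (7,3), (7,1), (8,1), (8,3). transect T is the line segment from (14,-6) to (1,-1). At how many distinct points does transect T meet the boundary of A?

The segment meets the boundary at (2,-1.385), (3.6,-2).

2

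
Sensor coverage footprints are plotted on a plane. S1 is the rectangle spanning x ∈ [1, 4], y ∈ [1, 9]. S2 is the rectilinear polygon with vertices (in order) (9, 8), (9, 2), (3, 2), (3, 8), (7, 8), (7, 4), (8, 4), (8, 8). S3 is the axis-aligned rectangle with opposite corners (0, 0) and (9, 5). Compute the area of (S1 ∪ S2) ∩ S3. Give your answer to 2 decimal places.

26.00

|S1 ∪ S2| = 50.
|(S1 ∪ S2) ∩ S3| = 26.00.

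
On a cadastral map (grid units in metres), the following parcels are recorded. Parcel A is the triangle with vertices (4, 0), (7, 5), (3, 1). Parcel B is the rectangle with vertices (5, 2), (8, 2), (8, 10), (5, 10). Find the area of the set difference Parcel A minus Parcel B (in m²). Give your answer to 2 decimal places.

|Parcel A| = 4, |Parcel A∩Parcel B| = 1.3.
|Parcel A ∖ Parcel B| = |Parcel A| − |Parcel A∩Parcel B| = 4 − 1.3 = 2.70.

2.70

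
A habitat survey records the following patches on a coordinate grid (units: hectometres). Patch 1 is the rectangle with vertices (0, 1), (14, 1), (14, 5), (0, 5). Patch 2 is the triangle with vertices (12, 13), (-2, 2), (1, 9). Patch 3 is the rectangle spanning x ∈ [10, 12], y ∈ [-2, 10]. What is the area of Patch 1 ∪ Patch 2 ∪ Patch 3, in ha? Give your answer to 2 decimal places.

By inclusion–exclusion:
Individual areas: |Patch 1| = 56, |Patch 2| = 32.5, |Patch 3| = 24.
|Patch 1∩Patch 2| = 1.2987.
|Patch 1∩Patch 3|: x∈[10,12], y∈[1,5] → 2·4 = 8.
|Patch 2∩Patch 3| = 0.
|Patch 1∩Patch 2∩Patch 3| = 0.
|Patch 1 ∪ Patch 2 ∪ Patch 3| = 112.5 − 9.2987 + 0 = 103.20.

103.20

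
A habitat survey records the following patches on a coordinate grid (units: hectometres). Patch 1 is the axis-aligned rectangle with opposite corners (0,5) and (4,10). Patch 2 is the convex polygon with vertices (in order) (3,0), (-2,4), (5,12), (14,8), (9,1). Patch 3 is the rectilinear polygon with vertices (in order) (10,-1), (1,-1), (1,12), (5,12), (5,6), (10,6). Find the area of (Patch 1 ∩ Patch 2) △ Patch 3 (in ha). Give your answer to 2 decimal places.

|Patch 1 ∩ Patch 2| = 13.9643.
|(Patch 1 ∩ Patch 2) ∩ Patch 3| = 12.1071.
|(Patch 1 ∩ Patch 2) △ Patch 3| = 13.9643 + 87 − 24.2143 = 76.75.

76.75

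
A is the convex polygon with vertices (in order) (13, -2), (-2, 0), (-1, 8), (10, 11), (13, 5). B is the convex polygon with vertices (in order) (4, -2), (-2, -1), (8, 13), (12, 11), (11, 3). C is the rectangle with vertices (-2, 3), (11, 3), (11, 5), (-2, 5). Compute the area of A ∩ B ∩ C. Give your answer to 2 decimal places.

The intersection is the polygon with vertices (2.286,5), (11,5), (11,3), (0.857,3).
By the shoelace formula its area is 18.86.

18.86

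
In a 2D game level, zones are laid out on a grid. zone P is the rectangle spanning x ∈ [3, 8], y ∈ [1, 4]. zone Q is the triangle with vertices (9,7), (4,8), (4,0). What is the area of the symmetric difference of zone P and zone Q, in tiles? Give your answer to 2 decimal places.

|zone P| = 15, |zone Q| = 20, |zone P∩zone Q| = 5.3571.
|zone P △ zone Q| = |zone P| + |zone Q| − 2·|zone P∩zone Q| = 15 + 20 − 10.7143 = 24.29.

24.29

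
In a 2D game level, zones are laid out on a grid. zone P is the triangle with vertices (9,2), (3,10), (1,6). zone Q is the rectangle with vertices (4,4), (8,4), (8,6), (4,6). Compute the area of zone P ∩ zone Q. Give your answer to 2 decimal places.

5.25

The intersection is the polygon with vertices (7.5,4), (5,4), (4,4.5), (4,6), (6,6).
By the shoelace formula its area is 5.25.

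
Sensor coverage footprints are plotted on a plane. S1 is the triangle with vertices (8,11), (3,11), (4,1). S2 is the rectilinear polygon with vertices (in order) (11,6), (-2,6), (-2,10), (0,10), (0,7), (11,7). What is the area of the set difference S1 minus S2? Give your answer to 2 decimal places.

22.25

|S1| = 25, |S1∩S2| = 2.75.
|S1 ∖ S2| = |S1| − |S1∩S2| = 25 − 2.75 = 22.25.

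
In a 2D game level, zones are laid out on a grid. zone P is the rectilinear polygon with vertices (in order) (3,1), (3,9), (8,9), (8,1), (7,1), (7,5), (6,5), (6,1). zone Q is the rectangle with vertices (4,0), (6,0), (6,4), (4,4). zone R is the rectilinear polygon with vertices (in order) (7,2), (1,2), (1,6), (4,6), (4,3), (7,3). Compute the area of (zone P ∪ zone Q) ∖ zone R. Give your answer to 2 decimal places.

|zone P ∪ zone Q| = 38.
|(zone P ∪ zone Q) ∩ zone R| = 6.
|(zone P ∪ zone Q) ∖ zone R| = 38 − 6 = 32.00.

32.00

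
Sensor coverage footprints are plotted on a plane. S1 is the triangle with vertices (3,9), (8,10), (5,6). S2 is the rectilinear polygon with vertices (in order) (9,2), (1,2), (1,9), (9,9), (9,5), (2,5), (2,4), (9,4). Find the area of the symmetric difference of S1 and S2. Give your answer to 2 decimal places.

|S1| = 8.5, |S2| = 49, |S1∩S2| = 6.375.
|S1 △ S2| = |S1| + |S2| − 2·|S1∩S2| = 8.5 + 49 − 12.75 = 44.75.

44.75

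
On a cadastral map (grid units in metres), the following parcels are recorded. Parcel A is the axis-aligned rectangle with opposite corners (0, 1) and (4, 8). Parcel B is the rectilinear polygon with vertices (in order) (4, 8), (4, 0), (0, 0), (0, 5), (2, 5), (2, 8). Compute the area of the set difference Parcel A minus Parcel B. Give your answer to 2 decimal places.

|Parcel A| = 28, |Parcel A∩Parcel B| = 22.
|Parcel A ∖ Parcel B| = |Parcel A| − |Parcel A∩Parcel B| = 28 − 22 = 6.00.

6.00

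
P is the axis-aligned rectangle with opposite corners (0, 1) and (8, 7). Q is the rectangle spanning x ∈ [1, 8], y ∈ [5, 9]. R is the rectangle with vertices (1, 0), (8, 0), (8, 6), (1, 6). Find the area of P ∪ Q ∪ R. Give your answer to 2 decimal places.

By inclusion–exclusion:
Individual areas: |P| = 48, |Q| = 28, |R| = 42.
|P∩Q|: x∈[1,8], y∈[5,7] → 7·2 = 14.
|P∩R|: x∈[1,8], y∈[1,6] → 7·5 = 35.
|Q∩R|: x∈[1,8], y∈[5,6] → 7·1 = 7.
|P∩Q∩R| = 7.
|P ∪ Q ∪ R| = 118 − 56 + 7 = 69.00.

69.00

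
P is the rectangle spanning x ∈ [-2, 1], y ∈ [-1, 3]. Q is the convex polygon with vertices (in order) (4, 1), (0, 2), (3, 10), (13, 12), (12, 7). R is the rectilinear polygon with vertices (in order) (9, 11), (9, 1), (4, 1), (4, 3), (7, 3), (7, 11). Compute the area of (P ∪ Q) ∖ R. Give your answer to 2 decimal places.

|P ∪ Q| = 91.5625.
|(P ∪ Q) ∩ R| = 16.5667.
|(P ∪ Q) ∖ R| = 91.5625 − 16.5667 = 75.00.

75.00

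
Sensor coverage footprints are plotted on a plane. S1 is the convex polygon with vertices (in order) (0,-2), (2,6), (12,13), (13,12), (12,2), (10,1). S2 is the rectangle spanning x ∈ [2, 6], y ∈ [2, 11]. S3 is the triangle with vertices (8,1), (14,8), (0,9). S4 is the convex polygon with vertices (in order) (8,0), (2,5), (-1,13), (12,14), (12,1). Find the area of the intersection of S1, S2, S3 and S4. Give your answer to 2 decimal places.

9.86

The intersection is the polygon with vertices (2.588,6.412), (5.704,8.593), (6,8.571), (6,3).
By the shoelace formula its area is 9.86.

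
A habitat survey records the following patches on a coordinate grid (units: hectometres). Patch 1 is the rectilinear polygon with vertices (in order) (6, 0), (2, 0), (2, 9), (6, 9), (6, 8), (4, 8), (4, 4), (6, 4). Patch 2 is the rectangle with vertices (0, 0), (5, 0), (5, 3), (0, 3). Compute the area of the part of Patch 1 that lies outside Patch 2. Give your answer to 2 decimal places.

19.00

|Patch 1| = 28, |Patch 1∩Patch 2| = 9.
|Patch 1 ∖ Patch 2| = |Patch 1| − |Patch 1∩Patch 2| = 28 − 9 = 19.00.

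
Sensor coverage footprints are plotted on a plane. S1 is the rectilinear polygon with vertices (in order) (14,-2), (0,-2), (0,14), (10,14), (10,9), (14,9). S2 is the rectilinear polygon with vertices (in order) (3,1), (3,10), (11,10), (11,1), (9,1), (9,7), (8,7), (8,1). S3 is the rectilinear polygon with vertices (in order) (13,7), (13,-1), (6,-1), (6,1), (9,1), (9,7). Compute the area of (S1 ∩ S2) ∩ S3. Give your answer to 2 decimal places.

|S1 ∩ S2| = 65.
|(S1 ∩ S2) ∩ S3| = 12.00.

12.00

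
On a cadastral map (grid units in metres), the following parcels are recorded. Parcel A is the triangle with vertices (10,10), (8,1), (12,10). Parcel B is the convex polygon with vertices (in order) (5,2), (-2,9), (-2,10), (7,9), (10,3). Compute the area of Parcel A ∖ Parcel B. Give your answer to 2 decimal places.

7.86

|Parcel A| = 9, |Parcel A∩Parcel B| = 1.1393.
|Parcel A ∖ Parcel B| = |Parcel A| − |Parcel A∩Parcel B| = 9 − 1.1393 = 7.86.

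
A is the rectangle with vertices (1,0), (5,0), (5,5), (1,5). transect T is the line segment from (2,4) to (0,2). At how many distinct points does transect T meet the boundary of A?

1

The segment meets the boundary at (1,3).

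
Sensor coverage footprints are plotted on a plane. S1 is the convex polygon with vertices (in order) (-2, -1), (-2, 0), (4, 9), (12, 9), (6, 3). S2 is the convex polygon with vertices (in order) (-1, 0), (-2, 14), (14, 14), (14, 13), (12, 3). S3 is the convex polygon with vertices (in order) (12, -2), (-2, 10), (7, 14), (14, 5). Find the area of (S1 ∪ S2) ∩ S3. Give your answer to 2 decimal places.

The region (S1 ∪ S2) ∩ S3 is the polygon with vertices (-1.723,10.123), (7,14), (12.727,6.636), (12,3), (7.404,1.939), (-1.696,9.739).
By the shoelace formula its area is 96.05.

96.05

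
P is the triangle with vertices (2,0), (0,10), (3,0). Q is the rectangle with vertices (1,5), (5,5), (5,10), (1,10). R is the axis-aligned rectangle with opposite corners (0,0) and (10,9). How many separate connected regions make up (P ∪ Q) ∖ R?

2

(P ∪ Q) ∖ R splits into 2 disjoint pieces (area 0.05, area 4).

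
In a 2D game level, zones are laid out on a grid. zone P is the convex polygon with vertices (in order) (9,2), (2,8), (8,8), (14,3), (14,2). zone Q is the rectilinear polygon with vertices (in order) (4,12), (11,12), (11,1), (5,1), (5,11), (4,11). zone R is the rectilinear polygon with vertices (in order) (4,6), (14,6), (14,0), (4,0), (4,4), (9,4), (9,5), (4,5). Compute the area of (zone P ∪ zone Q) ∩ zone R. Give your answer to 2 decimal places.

32.94

|zone P ∪ zone Q| = 77.6071.
|(zone P ∪ zone Q) ∩ zone R| = 32.94.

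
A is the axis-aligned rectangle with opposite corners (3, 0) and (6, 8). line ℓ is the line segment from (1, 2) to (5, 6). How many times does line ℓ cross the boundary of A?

1

The segment meets the boundary at (3,4).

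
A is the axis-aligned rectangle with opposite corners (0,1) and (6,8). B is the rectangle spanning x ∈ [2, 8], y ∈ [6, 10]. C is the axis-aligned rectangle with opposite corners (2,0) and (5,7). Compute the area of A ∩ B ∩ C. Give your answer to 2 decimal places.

3.00

The intersection is the polygon with vertices (2,6), (2,7), (5,7), (5,6).
By the shoelace formula its area is 3.00.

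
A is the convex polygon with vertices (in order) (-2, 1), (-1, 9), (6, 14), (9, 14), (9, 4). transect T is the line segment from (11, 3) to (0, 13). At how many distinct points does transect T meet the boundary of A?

2

The segment meets the boundary at (2.024,11.16), (9,4.818).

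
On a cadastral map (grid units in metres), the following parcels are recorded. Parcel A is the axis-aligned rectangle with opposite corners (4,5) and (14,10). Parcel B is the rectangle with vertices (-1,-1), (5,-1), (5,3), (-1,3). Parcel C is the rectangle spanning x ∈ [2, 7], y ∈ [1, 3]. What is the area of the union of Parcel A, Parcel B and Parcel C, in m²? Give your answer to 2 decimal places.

By inclusion–exclusion:
Individual areas: |Parcel A| = 50, |Parcel B| = 24, |Parcel C| = 10.
|Parcel A∩Parcel B| = 0 (no overlap).
|Parcel A∩Parcel C| = 0 (no overlap).
|Parcel B∩Parcel C|: x∈[2,5], y∈[1,3] → 3·2 = 6.
|Parcel A∩Parcel B∩Parcel C| = 0.
|Parcel A ∪ Parcel B ∪ Parcel C| = 84 − 6 + 0 = 78.00.

78.00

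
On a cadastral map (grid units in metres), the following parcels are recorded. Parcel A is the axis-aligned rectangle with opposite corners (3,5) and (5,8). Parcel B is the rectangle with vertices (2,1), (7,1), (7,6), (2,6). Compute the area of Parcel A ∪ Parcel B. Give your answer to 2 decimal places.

By inclusion–exclusion:
Individual areas: |Parcel A| = 6, |Parcel B| = 25.
|Parcel A∩Parcel B|: x∈[3,5], y∈[5,6] → 2·1 = 2.
|Parcel A ∪ Parcel B| = 31 − 2 = 29.00.

29.00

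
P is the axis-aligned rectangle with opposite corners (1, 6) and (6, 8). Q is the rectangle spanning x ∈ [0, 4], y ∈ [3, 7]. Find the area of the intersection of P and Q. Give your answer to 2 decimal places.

3.00

|P∩Q|: x∈[1,4], y∈[6,7] → 3·1 = 3.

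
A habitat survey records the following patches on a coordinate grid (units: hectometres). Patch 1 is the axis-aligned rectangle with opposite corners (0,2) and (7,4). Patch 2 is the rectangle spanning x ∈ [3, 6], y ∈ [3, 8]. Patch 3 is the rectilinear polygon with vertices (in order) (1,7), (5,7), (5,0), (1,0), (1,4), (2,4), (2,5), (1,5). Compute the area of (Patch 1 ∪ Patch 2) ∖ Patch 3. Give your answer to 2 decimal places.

|Patch 1 ∪ Patch 2| = 26.
|(Patch 1 ∪ Patch 2) ∩ Patch 3| = 14.
|(Patch 1 ∪ Patch 2) ∖ Patch 3| = 26 − 14 = 12.00.

12.00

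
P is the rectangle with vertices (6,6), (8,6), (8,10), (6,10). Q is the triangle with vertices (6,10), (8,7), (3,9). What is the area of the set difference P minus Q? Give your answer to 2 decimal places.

|P| = 8, |P∩Q| = 2.2.
|P ∖ Q| = |P| − |P∩Q| = 8 − 2.2 = 5.80.

5.80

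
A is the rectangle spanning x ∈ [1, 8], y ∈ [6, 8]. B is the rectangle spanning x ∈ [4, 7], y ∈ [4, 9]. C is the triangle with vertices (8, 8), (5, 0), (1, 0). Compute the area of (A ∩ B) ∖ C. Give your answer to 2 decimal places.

5.68

|A ∩ B| = 6.
|(A ∩ B) ∩ C| = 0.3214.
|(A ∩ B) ∖ C| = 6 − 0.3214 = 5.68.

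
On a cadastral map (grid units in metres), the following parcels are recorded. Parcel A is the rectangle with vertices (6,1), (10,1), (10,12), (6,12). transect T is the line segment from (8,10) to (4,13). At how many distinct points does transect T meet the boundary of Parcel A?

1

The segment meets the boundary at (6,11.5).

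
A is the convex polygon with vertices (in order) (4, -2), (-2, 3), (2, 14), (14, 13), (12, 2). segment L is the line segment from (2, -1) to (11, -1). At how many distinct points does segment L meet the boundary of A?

The segment meets the boundary at (6,-1), (2.8,-1).

2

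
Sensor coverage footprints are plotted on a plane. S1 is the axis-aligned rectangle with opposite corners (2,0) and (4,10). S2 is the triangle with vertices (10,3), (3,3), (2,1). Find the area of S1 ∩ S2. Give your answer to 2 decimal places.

The intersection is the polygon with vertices (4,1.5), (2,1), (3,3), (4,3).
By the shoelace formula its area is 2.50.

2.50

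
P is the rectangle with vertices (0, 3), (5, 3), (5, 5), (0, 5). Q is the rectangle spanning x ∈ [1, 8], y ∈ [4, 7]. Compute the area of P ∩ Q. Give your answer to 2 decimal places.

|P∩Q|: x∈[1,5], y∈[4,5] → 4·1 = 4.

4.00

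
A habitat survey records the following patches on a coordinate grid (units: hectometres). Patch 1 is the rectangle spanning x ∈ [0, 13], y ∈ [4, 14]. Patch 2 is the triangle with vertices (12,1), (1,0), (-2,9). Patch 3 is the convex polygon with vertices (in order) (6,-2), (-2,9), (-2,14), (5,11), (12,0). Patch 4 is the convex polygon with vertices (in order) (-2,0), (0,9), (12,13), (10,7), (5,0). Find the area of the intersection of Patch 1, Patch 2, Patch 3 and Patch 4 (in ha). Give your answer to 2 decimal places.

The intersection is the polygon with vertices (6.75,4), (1.636,4), (0,6.25), (0,7.857).
By the shoelace formula its area is 11.18.

11.18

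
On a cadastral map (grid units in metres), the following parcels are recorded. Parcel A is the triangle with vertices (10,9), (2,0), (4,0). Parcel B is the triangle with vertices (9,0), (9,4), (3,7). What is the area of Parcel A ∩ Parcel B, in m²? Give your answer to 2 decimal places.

The intersection is the polygon with vertices (6.615,5.192), (7.25,4.875), (6.188,3.281), (5.564,4.009).
By the shoelace formula its area is 1.43.

1.43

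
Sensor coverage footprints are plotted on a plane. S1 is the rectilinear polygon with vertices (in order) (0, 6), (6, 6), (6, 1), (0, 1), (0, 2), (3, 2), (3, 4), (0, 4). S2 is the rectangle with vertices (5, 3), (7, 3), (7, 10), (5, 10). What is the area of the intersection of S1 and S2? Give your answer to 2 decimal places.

3.00

The intersection is the polygon with vertices (6,6), (6,3), (5,3), (5,6).
By the shoelace formula its area is 3.00.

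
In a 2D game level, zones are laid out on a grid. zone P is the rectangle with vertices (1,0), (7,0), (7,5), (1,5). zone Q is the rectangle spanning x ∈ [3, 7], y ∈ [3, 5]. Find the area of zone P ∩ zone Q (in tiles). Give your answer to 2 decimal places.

|zone P∩zone Q|: x∈[3,7], y∈[3,5] → 4·2 = 8.

8.00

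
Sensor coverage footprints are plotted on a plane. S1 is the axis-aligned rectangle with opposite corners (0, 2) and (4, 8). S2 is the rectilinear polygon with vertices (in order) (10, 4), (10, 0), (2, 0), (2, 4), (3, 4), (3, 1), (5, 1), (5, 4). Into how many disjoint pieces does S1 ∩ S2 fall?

S1 ∩ S2 is a single connected region.

1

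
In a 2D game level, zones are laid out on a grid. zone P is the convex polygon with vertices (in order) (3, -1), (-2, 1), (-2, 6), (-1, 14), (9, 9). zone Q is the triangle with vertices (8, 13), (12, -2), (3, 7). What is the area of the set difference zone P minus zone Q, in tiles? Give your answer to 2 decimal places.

81.35

|zone P| = 101, |zone P∩zone Q| = 19.6471.
|zone P ∖ zone Q| = |zone P| − |zone P∩zone Q| = 101 − 19.6471 = 81.35.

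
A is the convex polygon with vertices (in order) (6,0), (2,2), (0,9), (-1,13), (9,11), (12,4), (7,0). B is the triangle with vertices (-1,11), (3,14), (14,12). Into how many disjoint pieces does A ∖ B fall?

2

A ∖ B splits into 2 disjoint pieces (area 99.4918, area 1.6842).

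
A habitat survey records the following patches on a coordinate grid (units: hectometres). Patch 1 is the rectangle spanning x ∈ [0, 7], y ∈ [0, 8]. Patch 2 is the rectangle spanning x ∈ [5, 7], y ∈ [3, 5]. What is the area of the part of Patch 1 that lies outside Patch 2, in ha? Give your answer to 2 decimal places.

52.00

|Patch 1∩Patch 2|: x∈[5,7], y∈[3,5] → 2·2 = 4.
|Patch 1| = 56.
|Patch 1 ∖ Patch 2| = |Patch 1| − |Patch 1∩Patch 2| = 56 − 4 = 52.00.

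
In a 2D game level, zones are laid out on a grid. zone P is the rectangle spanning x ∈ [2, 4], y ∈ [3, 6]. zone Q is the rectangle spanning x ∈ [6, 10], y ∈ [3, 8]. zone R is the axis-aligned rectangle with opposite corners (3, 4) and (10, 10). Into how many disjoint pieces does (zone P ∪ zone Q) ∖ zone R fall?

(zone P ∪ zone Q) ∖ zone R splits into 2 disjoint pieces (area 4, area 4).

2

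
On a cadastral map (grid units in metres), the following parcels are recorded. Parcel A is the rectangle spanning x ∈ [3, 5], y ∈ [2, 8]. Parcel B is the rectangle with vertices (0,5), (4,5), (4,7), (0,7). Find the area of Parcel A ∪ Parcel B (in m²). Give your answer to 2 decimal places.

By inclusion–exclusion:
Individual areas: |Parcel A| = 12, |Parcel B| = 8.
|Parcel A∩Parcel B|: x∈[3,4], y∈[5,7] → 1·2 = 2.
|Parcel A ∪ Parcel B| = 20 − 2 = 18.00.

18.00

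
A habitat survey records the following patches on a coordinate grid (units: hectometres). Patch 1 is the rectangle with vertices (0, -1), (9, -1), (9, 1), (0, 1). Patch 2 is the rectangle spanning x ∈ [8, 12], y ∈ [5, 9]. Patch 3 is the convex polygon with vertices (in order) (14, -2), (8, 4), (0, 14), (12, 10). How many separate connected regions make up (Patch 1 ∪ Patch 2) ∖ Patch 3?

1

(Patch 1 ∪ Patch 2) ∖ Patch 3 is a single connected region.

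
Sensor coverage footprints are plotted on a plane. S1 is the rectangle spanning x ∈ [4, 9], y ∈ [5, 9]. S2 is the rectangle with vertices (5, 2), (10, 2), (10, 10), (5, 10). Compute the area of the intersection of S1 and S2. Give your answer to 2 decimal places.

16.00

|S1∩S2|: x∈[5,9], y∈[5,9] → 4·4 = 16.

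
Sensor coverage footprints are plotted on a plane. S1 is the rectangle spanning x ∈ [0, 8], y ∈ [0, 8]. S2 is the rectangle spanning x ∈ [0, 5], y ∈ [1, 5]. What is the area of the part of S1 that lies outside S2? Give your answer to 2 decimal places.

44.00

|S1∩S2|: x∈[0,5], y∈[1,5] → 5·4 = 20.
|S1| = 64.
|S1 ∖ S2| = |S1| − |S1∩S2| = 64 − 20 = 44.00.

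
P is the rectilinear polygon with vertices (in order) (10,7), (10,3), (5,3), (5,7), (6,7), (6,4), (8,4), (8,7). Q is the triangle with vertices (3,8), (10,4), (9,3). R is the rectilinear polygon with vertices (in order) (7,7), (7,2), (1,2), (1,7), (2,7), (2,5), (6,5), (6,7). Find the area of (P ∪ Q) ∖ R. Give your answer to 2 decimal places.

|P ∪ Q| = 16.6024.
|(P ∪ Q) ∩ R| = 3.9167.
|(P ∪ Q) ∖ R| = 16.6024 − 3.9167 = 12.69.

12.69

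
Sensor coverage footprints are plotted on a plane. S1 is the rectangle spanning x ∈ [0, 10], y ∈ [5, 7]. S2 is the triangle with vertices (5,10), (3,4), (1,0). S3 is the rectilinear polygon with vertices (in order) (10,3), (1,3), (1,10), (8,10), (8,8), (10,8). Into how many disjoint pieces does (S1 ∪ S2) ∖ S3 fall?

2

(S1 ∪ S2) ∖ S3 splits into 2 disjoint pieces (area 0.45, area 2).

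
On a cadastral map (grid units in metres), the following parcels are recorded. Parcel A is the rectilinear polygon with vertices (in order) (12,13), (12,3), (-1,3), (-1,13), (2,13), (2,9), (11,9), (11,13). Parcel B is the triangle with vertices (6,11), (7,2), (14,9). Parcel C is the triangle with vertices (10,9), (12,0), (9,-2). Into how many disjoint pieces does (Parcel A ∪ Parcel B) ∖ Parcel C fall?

(Parcel A ∪ Parcel B) ∖ Parcel C is a single connected region.

1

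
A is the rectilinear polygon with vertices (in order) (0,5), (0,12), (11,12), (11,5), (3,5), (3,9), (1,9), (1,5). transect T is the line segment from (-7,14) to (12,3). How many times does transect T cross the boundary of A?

4

The segment meets the boundary at (1.636,9), (3,8.211), (0,9.947), (8.545,5).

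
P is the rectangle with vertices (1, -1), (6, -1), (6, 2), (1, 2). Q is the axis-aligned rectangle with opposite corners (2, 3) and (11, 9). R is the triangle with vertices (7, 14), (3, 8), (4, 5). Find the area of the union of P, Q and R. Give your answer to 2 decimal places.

By inclusion–exclusion:
Individual areas: |P| = 15, |Q| = 54, |R| = 9.
|P∩Q| = 0 (no overlap).
|P∩R| = 0.
|Q∩R| = 4.8333.
|P∩Q∩R| = 0.
|P ∪ Q ∪ R| = 78 − 4.8333 + 0 = 73.17.

73.17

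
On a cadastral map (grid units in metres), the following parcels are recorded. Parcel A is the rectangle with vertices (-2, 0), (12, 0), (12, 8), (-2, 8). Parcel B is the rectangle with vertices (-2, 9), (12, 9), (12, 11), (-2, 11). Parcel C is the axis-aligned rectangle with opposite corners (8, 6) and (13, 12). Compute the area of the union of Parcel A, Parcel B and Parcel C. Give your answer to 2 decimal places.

By inclusion–exclusion:
Individual areas: |Parcel A| = 112, |Parcel B| = 28, |Parcel C| = 30.
|Parcel A∩Parcel B| = 0 (no overlap).
|Parcel A∩Parcel C|: x∈[8,12], y∈[6,8] → 4·2 = 8.
|Parcel B∩Parcel C|: x∈[8,12], y∈[9,11] → 4·2 = 8.
|Parcel A∩Parcel B∩Parcel C| = 0.
|Parcel A ∪ Parcel B ∪ Parcel C| = 170 − 16 + 0 = 154.00.

154.00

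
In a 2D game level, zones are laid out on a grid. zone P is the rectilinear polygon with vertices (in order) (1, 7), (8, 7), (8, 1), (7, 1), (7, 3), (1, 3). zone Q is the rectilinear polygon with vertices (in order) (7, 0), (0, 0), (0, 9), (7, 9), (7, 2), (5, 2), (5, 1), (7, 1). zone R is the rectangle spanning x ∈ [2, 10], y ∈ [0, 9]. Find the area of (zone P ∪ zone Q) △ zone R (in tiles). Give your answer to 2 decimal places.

41.00

|zone P ∪ zone Q| = 67.
|(zone P ∪ zone Q) ∩ zone R| = 49.
|(zone P ∪ zone Q) △ zone R| = 67 + 72 − 98 = 41.00.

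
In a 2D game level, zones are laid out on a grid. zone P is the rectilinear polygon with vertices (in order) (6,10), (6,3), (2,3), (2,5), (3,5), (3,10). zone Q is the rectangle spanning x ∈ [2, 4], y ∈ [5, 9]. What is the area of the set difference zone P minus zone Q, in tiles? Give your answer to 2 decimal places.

|zone P| = 23, |zone P∩zone Q| = 4.
|zone P ∖ zone Q| = |zone P| − |zone P∩zone Q| = 23 − 4 = 19.00.

19.00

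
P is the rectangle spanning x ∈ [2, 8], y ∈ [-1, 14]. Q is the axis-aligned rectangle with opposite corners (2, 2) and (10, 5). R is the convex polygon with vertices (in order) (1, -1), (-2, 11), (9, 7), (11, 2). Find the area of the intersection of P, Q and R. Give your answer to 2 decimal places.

The intersection is the polygon with vertices (2,2), (2,5), (8,5), (8,2).
By the shoelace formula its area is 18.00.

18.00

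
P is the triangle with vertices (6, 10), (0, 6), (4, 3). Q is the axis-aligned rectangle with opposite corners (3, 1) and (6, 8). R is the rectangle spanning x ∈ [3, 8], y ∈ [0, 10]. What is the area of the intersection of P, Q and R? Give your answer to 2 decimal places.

8.20

The intersection is the polygon with vertices (3,3.75), (3,8), (5.429,8), (4,3).
By the shoelace formula its area is 8.20.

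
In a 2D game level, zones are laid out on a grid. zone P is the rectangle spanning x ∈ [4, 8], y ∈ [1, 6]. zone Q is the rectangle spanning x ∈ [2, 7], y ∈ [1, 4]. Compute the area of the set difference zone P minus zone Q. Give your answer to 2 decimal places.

11.00

|zone P∩zone Q|: x∈[4,7], y∈[1,4] → 3·3 = 9.
|zone P| = 20.
|zone P ∖ zone Q| = |zone P| − |zone P∩zone Q| = 20 − 9 = 11.00.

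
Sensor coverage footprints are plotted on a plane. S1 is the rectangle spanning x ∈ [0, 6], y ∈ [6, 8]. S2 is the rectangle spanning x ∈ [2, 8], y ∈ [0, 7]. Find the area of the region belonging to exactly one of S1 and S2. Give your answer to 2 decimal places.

46.00

|S1∩S2|: x∈[2,6], y∈[6,7] → 4·1 = 4.
|S1 △ S2| = |S1| + |S2| − 2·|S1∩S2| = 12 + 42 − 8 = 46.00.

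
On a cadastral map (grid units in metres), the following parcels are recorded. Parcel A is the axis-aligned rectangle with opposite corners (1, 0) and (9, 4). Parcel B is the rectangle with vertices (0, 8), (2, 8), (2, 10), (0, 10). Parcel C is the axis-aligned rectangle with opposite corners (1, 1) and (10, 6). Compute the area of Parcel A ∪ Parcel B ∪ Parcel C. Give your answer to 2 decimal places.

57.00

By inclusion–exclusion:
Individual areas: |Parcel A| = 32, |Parcel B| = 4, |Parcel C| = 45.
|Parcel A∩Parcel B| = 0 (no overlap).
|Parcel A∩Parcel C|: x∈[1,9], y∈[1,4] → 8·3 = 24.
|Parcel B∩Parcel C| = 0 (no overlap).
|Parcel A∩Parcel B∩Parcel C| = 0.
|Parcel A ∪ Parcel B ∪ Parcel C| = 81 − 24 + 0 = 57.00.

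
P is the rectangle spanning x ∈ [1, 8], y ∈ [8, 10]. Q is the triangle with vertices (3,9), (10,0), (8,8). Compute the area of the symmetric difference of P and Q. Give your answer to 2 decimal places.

28.78

|P| = 14, |Q| = 19, |P∩Q| = 2.1111.
|P △ Q| = |P| + |Q| − 2·|P∩Q| = 14 + 19 − 4.2222 = 28.78.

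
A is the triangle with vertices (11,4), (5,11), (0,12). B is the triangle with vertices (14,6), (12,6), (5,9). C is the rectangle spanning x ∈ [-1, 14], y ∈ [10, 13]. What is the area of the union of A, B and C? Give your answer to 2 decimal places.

57.01

By inclusion–exclusion:
Individual areas: |A| = 14.5, |B| = 3, |C| = 45.
|A∩B| = 0.3097.
|A∩C| = 5.1786.
|B∩C| = 0.
|A∩B∩C| = 0.
|A ∪ B ∪ C| = 62.5 − 5.4882 + 0 = 57.01.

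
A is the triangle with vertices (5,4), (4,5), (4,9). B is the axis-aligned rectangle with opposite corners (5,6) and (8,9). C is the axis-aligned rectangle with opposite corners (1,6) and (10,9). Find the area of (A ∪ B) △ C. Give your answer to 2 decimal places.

18.20

|A ∪ B| = 11.
|(A ∪ B) ∩ C| = 9.9.
|(A ∪ B) △ C| = 11 + 27 − 19.8 = 18.20.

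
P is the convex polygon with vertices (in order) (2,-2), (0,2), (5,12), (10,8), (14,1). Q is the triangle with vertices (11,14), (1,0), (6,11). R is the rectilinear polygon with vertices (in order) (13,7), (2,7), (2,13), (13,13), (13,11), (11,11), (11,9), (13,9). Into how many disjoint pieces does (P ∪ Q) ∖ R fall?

2

(P ∪ Q) ∖ R splits into 2 disjoint pieces (area 87.4643, area 0.4762).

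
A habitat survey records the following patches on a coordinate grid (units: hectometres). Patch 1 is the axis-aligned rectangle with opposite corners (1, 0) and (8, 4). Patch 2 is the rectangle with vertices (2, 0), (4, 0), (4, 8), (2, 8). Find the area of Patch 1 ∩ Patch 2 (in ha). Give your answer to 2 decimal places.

8.00

|Patch 1∩Patch 2|: x∈[2,4], y∈[0,4] → 2·4 = 8.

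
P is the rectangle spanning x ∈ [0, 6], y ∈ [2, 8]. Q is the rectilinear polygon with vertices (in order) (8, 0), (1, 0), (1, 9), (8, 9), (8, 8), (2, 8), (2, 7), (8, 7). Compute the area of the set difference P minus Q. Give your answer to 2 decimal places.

10.00

|P| = 36, |P∩Q| = 26.
|P ∖ Q| = |P| − |P∩Q| = 36 − 26 = 10.00.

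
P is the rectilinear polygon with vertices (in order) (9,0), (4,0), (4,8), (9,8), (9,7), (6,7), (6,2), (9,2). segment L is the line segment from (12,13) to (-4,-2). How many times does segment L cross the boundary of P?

The segment meets the boundary at (4,5.5), (6.667,8).

2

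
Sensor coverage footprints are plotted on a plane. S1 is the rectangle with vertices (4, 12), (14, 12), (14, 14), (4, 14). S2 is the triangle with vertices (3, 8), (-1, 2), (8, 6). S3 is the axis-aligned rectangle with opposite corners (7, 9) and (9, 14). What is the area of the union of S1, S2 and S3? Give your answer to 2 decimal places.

45.00

By inclusion–exclusion:
Individual areas: |S1| = 20, |S2| = 19, |S3| = 10.
|S1∩S2| = 0.
|S1∩S3|: x∈[7,9], y∈[12,14] → 2·2 = 4.
|S2∩S3| = 0.
|S1∩S2∩S3| = 0.
|S1 ∪ S2 ∪ S3| = 49 − 4 + 0 = 45.00.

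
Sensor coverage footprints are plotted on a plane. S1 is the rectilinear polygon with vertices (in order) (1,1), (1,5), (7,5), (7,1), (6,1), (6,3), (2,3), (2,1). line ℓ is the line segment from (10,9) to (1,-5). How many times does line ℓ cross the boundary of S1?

The segment meets the boundary at (6,2.778), (7,4.333).

2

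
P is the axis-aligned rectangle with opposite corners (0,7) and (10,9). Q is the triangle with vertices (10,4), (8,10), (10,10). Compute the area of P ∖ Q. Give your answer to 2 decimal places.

|P| = 20, |P∩Q| = 2.6667.
|P ∖ Q| = |P| − |P∩Q| = 20 − 2.6667 = 17.33.

17.33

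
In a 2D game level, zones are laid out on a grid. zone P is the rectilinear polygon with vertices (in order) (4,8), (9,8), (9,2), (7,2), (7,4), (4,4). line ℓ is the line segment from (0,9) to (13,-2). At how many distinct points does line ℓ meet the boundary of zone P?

The segment meets the boundary at (8.273,2), (7,3.077), (5.909,4), (4,5.615).

4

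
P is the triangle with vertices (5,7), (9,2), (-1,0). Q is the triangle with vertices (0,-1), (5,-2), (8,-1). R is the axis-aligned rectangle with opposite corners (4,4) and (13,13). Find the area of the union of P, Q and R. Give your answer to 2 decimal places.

By inclusion–exclusion:
Individual areas: |P| = 29, |Q| = 4, |R| = 81.
|P∩Q| = 0.
|P∩R| = 6.0167.
|Q∩R| = 0.
|P∩Q∩R| = 0.
|P ∪ Q ∪ R| = 114 − 6.0167 + 0 = 107.98.

107.98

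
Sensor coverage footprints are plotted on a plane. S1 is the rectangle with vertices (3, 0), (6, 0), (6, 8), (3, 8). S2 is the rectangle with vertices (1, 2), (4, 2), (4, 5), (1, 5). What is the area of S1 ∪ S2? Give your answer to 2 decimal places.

30.00

By inclusion–exclusion:
Individual areas: |S1| = 24, |S2| = 9.
|S1∩S2|: x∈[3,4], y∈[2,5] → 1·3 = 3.
|S1 ∪ S2| = 33 − 3 = 30.00.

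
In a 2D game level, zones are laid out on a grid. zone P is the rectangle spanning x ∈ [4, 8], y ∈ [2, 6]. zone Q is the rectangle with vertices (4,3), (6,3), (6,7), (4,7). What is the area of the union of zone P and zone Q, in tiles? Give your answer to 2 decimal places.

By inclusion–exclusion:
Individual areas: |zone P| = 16, |zone Q| = 8.
|zone P∩zone Q|: x∈[4,6], y∈[3,6] → 2·3 = 6.
|zone P ∪ zone Q| = 24 − 6 = 18.00.

18.00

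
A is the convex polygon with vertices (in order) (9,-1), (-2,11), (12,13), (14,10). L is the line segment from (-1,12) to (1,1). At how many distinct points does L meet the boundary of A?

2

The segment meets the boundary at (-0.526,9.392), (-0.848,11.165).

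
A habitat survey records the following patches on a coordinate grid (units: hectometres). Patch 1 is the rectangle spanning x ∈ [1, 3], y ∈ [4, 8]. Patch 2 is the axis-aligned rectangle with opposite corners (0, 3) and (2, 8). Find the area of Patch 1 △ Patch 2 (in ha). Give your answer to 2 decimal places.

10.00

|Patch 1∩Patch 2|: x∈[1,2], y∈[4,8] → 1·4 = 4.
|Patch 1 △ Patch 2| = |Patch 1| + |Patch 2| − 2·|Patch 1∩Patch 2| = 8 + 10 − 8 = 10.00.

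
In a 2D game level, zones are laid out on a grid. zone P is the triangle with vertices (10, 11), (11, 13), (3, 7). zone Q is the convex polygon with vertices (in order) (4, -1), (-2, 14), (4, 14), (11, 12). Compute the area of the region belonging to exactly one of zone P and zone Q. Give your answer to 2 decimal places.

93.03

|zone P| = 5, |zone Q| = 97.5, |zone P∩zone Q| = 4.736.
|zone P △ zone Q| = |zone P| + |zone Q| − 2·|zone P∩zone Q| = 5 + 97.5 − 9.472 = 93.03.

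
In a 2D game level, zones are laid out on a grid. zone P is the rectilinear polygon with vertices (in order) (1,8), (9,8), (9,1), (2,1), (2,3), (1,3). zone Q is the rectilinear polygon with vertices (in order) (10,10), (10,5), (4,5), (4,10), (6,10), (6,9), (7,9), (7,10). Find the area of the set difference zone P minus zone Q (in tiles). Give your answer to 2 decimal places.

39.00

|zone P| = 54, |zone P∩zone Q| = 15.
|zone P ∖ zone Q| = |zone P| − |zone P∩zone Q| = 54 − 15 = 39.00.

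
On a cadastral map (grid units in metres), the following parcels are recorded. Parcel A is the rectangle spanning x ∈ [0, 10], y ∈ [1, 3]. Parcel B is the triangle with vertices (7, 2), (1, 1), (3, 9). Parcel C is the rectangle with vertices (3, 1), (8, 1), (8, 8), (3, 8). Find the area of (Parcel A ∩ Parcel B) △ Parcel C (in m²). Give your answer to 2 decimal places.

|Parcel A ∩ Parcel B| = 8.2143.
|(Parcel A ∩ Parcel B) ∩ Parcel C| = 5.0476.
|(Parcel A ∩ Parcel B) △ Parcel C| = 8.2143 + 35 − 10.0952 = 33.12.

33.12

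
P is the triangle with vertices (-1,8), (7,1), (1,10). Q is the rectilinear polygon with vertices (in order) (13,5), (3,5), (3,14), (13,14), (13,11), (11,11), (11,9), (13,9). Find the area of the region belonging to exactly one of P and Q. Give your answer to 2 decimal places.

|P| = 15, |Q| = 86, |P∩Q| = 1.3333.
|P △ Q| = |P| + |Q| − 2·|P∩Q| = 15 + 86 − 2.6667 = 98.33.

98.33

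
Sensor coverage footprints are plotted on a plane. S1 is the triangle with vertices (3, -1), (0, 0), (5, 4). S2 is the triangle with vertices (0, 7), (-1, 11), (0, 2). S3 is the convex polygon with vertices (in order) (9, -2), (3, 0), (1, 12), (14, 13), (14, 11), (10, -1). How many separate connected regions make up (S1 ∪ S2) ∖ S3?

(S1 ∪ S2) ∖ S3 splits into 2 disjoint pieces (area 4.8529, area 2.5).

2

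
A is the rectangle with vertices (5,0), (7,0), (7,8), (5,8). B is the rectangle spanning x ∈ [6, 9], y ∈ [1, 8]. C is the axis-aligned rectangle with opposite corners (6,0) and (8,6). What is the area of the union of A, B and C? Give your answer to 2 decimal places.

31.00

By inclusion–exclusion:
Individual areas: |A| = 16, |B| = 21, |C| = 12.
|A∩B|: x∈[6,7], y∈[1,8] → 1·7 = 7.
|A∩C|: x∈[6,7], y∈[0,6] → 1·6 = 6.
|B∩C|: x∈[6,8], y∈[1,6] → 2·5 = 10.
|A∩B∩C| = 5.
|A ∪ B ∪ C| = 49 − 23 + 5 = 31.00.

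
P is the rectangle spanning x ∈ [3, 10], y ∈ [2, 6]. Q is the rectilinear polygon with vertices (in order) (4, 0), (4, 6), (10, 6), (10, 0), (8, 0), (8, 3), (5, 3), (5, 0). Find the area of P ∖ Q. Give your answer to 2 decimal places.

7.00

|P| = 28, |P∩Q| = 21.
|P ∖ Q| = |P| − |P∩Q| = 28 − 21 = 7.00.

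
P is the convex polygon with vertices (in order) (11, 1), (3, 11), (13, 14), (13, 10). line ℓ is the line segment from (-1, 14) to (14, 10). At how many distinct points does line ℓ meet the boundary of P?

The segment meets the boundary at (13,10.267), (6.412,12.024).

2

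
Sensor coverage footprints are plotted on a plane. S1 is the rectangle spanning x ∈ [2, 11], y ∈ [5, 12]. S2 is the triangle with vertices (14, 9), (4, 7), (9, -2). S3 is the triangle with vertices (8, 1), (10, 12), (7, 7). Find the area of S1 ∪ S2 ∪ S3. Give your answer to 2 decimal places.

95.21

By inclusion–exclusion:
Individual areas: |S1| = 63, |S2| = 50, |S3| = 11.5.
|S1∩S2| = 17.7889.
|S1∩S3| = 8.7121.
|S2∩S3| = 7.9395.
|S1∩S2∩S3| = 5.1517.
|S1 ∪ S2 ∪ S3| = 124.5 − 34.4405 + 5.1517 = 95.21.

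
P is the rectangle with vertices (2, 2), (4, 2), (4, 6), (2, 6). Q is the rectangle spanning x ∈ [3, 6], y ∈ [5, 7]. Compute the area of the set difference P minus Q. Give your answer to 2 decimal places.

7.00

|P∩Q|: x∈[3,4], y∈[5,6] → 1·1 = 1.
|P| = 8.
|P ∖ Q| = |P| − |P∩Q| = 8 − 1 = 7.00.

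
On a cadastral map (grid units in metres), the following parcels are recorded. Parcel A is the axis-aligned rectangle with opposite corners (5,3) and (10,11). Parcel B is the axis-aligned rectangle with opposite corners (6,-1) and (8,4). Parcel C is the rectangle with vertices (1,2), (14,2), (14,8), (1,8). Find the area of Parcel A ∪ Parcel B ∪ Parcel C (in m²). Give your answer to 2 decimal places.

By inclusion–exclusion:
Individual areas: |Parcel A| = 40, |Parcel B| = 10, |Parcel C| = 78.
|Parcel A∩Parcel B|: x∈[6,8], y∈[3,4] → 2·1 = 2.
|Parcel A∩Parcel C|: x∈[5,10], y∈[3,8] → 5·5 = 25.
|Parcel B∩Parcel C|: x∈[6,8], y∈[2,4] → 2·2 = 4.
|Parcel A∩Parcel B∩Parcel C| = 2.
|Parcel A ∪ Parcel B ∪ Parcel C| = 128 − 31 + 2 = 99.00.

99.00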